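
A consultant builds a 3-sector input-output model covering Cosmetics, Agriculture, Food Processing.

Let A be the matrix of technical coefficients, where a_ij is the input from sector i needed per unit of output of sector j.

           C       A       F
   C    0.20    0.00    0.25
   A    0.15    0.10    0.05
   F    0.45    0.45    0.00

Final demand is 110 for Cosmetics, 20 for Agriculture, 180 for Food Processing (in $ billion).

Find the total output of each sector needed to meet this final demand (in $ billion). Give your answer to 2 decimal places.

I − A =
  [   0.80     0.00    -0.25]
  [  -0.15     0.90    -0.05]
  [  -0.45    -0.45     1.00]
Cofactors of I−A, C_ij = (−1)^(i+j)·(minor ij) (rows/columns in the sector order above):
  C_11 = (0.90)(1.00) − (-0.05)(-0.45) = 0.8775
  C_12 = −[(-0.15)(1.00) − (-0.05)(-0.45)] = 0.1725
  C_13 = (-0.15)(-0.45) − (0.90)(-0.45) = 0.4725
  C_21 = −[(0.00)(1.00) − (-0.25)(-0.45)] = 0.1125
  C_22 = (0.80)(1.00) − (-0.25)(-0.45) = 0.6875
  C_23 = −[(0.80)(-0.45) − (0.00)(-0.45)] = 0.3600
  C_31 = (0.00)(-0.05) − (-0.25)(0.90) = 0.2250
  C_32 = −[(0.80)(-0.05) − (-0.25)(-0.15)] = 0.0775
  C_33 = (0.80)(0.90) − (0.00)(-0.15) = 0.7200
det(I−A) = Σ_j (I−A)_1j·C_1j = (0.80)(0.8775) + (0.00)(0.1725) + (-0.25)(0.4725) = 0.583875
adj(I−A) = Cᵀ =
  [ 0.8775   0.1125   0.2250]
  [ 0.1725   0.6875   0.0775]
  [ 0.4725   0.3600   0.7200]
(I − A)⁻¹ = adj(I−A) / det(I−A) ≈
  [   1.5029     0.1927     0.3854]
  [   0.2954     1.1775     0.1327]
  [   0.8092     0.6166     1.2331]
x = (I − A)⁻¹ d = adj(I−A)·d / det(I−A), with det(I−A) = 0.583875:
  x_C = (0.8775·110 + 0.1125·20 + 0.2250·180) / 0.583875 = 139.275 / 0.583875 ≈ 238.54
  x_A = (0.1725·110 + 0.6875·20 + 0.0775·180) / 0.583875 = 46.675 / 0.583875 ≈ 79.94
  x_F = (0.4725·110 + 0.3600·20 + 0.7200·180) / 0.583875 = 188.775 / 0.583875 ≈ 323.31

x_C = 238.54, x_A = 79.94, x_F = 323.31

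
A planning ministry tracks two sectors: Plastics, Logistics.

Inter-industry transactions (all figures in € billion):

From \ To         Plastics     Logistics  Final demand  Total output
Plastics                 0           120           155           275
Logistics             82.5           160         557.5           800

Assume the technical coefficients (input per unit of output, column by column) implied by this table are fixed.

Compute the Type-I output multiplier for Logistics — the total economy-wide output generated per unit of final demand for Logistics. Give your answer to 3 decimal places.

Technical coefficients a_ij = z_ij / X_j:
  a_PP = 0/275 = 0.00, a_LP = 82.5/275 = 0.30
  a_PL = 120/800 = 0.15, a_LL = 160/800 = 0.20
I − A =
  [   1.00    -0.15]
  [  -0.30     0.80]
det(I−A) = (1.00)(0.80) − (-0.15)(-0.30) = 0.7550
adj(I−A) = [[0.80, 0.15], [0.30, 1.00]]
(I − A)⁻¹ = adj(I−A) / det(I−A) ≈
  [   1.0596     0.1987]
  [   0.3974     1.3245]
The output multiplier for sector j is the column-j sum of the Leontief inverse (I − A)⁻¹ = adj(I−A) / det(I−A).
Column L of adj(I−A): (0.15, 1.00); det(I−A) = 0.7550.
m_L = (0.15 + 1.00) / 0.7550 = 1.15 / 0.7550 ≈ 1.523.

m_L = 1.523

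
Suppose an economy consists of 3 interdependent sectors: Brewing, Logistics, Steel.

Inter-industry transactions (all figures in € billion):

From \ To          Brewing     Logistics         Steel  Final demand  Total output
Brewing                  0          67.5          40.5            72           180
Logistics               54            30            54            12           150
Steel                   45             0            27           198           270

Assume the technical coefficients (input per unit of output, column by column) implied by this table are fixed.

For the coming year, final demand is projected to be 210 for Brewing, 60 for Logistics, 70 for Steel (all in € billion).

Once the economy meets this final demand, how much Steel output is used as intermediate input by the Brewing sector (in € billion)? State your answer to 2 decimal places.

Technical coefficients a_ij = z_ij / X_j:
  a_11 = 0/180 = 0.00, a_21 = 54/180 = 0.30, a_31 = 45/180 = 0.25
  a_12 = 67.5/150 = 0.45, a_22 = 30/150 = 0.20, a_32 = 0/150 = 0.00
  a_13 = 40.5/270 = 0.15, a_23 = 54/270 = 0.20, a_33 = 27/270 = 0.10
I − A =
  [   1.00    -0.45    -0.15]
  [  -0.30     0.80    -0.20]
  [  -0.25     0.00     0.90]
Cofactors of I−A, C_ij = (−1)^(i+j)·(minor ij) (rows/columns in the sector order above):
  C_11 = (0.80)(0.90) − (-0.20)(0.00) = 0.7200
  C_12 = −[(-0.30)(0.90) − (-0.20)(-0.25)] = 0.3200
  C_13 = (-0.30)(0.00) − (0.80)(-0.25) = 0.2000
  C_21 = −[(-0.45)(0.90) − (-0.15)(0.00)] = 0.4050
  C_22 = (1.00)(0.90) − (-0.15)(-0.25) = 0.8625
  C_23 = −[(1.00)(0.00) − (-0.45)(-0.25)] = 0.1125
  C_31 = (-0.45)(-0.20) − (-0.15)(0.80) = 0.2100
  C_32 = −[(1.00)(-0.20) − (-0.15)(-0.30)] = 0.2450
  C_33 = (1.00)(0.80) − (-0.45)(-0.30) = 0.6650
det(I−A) = Σ_j (I−A)_1j·C_1j = (1.00)(0.7200) + (-0.45)(0.3200) + (-0.15)(0.2000) = 0.5460
adj(I−A) = Cᵀ =
  [ 0.7200   0.4050   0.2100]
  [ 0.3200   0.8625   0.2450]
  [ 0.2000   0.1125   0.6650]
(I − A)⁻¹ = adj(I−A) / det(I−A) ≈
  [   1.3187     0.7418     0.3846]
  [   0.5861     1.5797     0.4487]
  [   0.3663     0.2060     1.2179]
First solve x = (I − A)⁻¹ d = adj(I−A)·d / det(I−A); in particular x_1 = (0.7200·210 + 0.4050·60 + 0.2100·70) / 0.5460 = 190.20 / 0.5460 ≈ 348.3516.
Intermediate flow from 3 to 1: z_31 = a_31 · x_1 = 0.25 × 190.20 / 0.5460 = 47.55 / 0.5460 ≈ 87.09.

z_31 = 87.09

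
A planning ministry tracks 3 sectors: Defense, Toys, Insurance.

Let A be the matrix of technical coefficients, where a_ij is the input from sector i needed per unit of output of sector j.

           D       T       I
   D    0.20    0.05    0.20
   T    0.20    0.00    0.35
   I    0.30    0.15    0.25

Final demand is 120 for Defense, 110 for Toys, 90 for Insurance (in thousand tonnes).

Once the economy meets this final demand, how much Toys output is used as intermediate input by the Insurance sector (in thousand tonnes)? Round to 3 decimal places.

I − A =
  [   0.80    -0.05    -0.20]
  [  -0.20     1.00    -0.35]
  [  -0.30    -0.15     0.75]
Cofactors of I−A, C_ij = (−1)^(i+j)·(minor ij) (rows/columns in the sector order above):
  C_11 = (1.00)(0.75) − (-0.35)(-0.15) = 0.6975
  C_12 = −[(-0.20)(0.75) − (-0.35)(-0.30)] = 0.2550
  C_13 = (-0.20)(-0.15) − (1.00)(-0.30) = 0.3300
  C_21 = −[(-0.05)(0.75) − (-0.20)(-0.15)] = 0.0675
  C_22 = (0.80)(0.75) − (-0.20)(-0.30) = 0.5400
  C_23 = −[(0.80)(-0.15) − (-0.05)(-0.30)] = 0.1350
  C_31 = (-0.05)(-0.35) − (-0.20)(1.00) = 0.2175
  C_32 = −[(0.80)(-0.35) − (-0.20)(-0.20)] = 0.3200
  C_33 = (0.80)(1.00) − (-0.05)(-0.20) = 0.7900
det(I−A) = Σ_j (I−A)_1j·C_1j = (0.80)(0.6975) + (-0.05)(0.2550) + (-0.20)(0.3300) = 0.47925
adj(I−A) = Cᵀ =
  [ 0.6975   0.0675   0.2175]
  [ 0.2550   0.5400   0.3200]
  [ 0.3300   0.1350   0.7900]
(I − A)⁻¹ = adj(I−A) / det(I−A) ≈
  [   1.4554     0.1408     0.4538]
  [   0.5321     1.1268     0.6677]
  [   0.6886     0.2817     1.6484]
First solve x = (I − A)⁻¹ d = adj(I−A)·d / det(I−A); in particular x_I = (0.3300·120 + 0.1350·110 + 0.7900·90) / 0.47925 = 125.55 / 0.47925 ≈ 261.97183.
Intermediate flow from T to I: z_TI = a_TI · x_I = 0.35 × 125.55 / 0.47925 = 43.9425 / 0.47925 ≈ 91.690.

z_TI = 91.690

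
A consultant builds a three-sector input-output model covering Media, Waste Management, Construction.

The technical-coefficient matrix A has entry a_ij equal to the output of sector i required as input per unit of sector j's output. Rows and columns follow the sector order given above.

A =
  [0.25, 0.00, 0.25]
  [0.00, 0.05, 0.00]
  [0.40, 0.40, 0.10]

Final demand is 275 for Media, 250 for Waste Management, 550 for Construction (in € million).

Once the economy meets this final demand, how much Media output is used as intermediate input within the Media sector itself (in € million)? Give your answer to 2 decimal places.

z_MM = 178.83

I − A =
  [   0.75     0.00    -0.25]
  [   0.00     0.95     0.00]
  [  -0.40    -0.40     0.90]
Cofactors of I−A, C_ij = (−1)^(i+j)·(minor ij) (rows/columns in the sector order above):
  C_11 = (0.95)(0.90) − (0.00)(-0.40) = 0.8550
  C_12 = −[(0.00)(0.90) − (0.00)(-0.40)] = 0.0000
  C_13 = (0.00)(-0.40) − (0.95)(-0.40) = 0.3800
  C_21 = −[(0.00)(0.90) − (-0.25)(-0.40)] = 0.1000
  C_22 = (0.75)(0.90) − (-0.25)(-0.40) = 0.5750
  C_23 = −[(0.75)(-0.40) − (0.00)(-0.40)] = 0.3000
  C_31 = (0.00)(0.00) − (-0.25)(0.95) = 0.2375
  C_32 = −[(0.75)(0.00) − (-0.25)(0.00)] = 0.0000
  C_33 = (0.75)(0.95) − (0.00)(0.00) = 0.7125
det(I−A) = Σ_j (I−A)_1j·C_1j = (0.75)(0.8550) + (0.00)(0.0000) + (-0.25)(0.3800) = 0.54625
adj(I−A) = Cᵀ =
  [ 0.8550   0.1000   0.2375]
  [ 0.0000   0.5750   0.0000]
  [ 0.3800   0.3000   0.7125]
(I − A)⁻¹ = adj(I−A) / det(I−A) ≈
  [   1.5652     0.1831     0.4348]
  [   0.0000     1.0526     0.0000]
  [   0.6957     0.5492     1.3043]
First solve x = (I − A)⁻¹ d = adj(I−A)·d / det(I−A); in particular x_M = (0.8550·275 + 0.1000·250 + 0.2375·550) / 0.54625 = 390.75 / 0.54625 ≈ 715.3318.
Intermediate flow from M to M: z_MM = a_MM · x_M = 0.25 × 390.75 / 0.54625 = 97.6875 / 0.54625 ≈ 178.83.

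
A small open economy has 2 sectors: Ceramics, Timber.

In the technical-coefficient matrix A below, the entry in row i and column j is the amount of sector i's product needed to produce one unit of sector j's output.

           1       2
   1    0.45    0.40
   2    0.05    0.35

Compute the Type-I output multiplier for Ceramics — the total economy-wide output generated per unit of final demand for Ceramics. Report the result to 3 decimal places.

m_1 = 2.074

I − A =
  [   0.55    -0.40]
  [  -0.05     0.65]
det(I−A) = (0.55)(0.65) − (-0.40)(-0.05) = 0.3375
adj(I−A) = [[0.65, 0.40], [0.05, 0.55]]
(I − A)⁻¹ = adj(I−A) / det(I−A) ≈
  [   1.9259     1.1852]
  [   0.1481     1.6296]
The output multiplier for sector j is the column-j sum of the Leontief inverse (I − A)⁻¹ = adj(I−A) / det(I−A).
Column 1 of adj(I−A): (0.65, 0.05); det(I−A) = 0.3375.
m_1 = (0.65 + 0.05) / 0.3375 = 0.70 / 0.3375 ≈ 2.074.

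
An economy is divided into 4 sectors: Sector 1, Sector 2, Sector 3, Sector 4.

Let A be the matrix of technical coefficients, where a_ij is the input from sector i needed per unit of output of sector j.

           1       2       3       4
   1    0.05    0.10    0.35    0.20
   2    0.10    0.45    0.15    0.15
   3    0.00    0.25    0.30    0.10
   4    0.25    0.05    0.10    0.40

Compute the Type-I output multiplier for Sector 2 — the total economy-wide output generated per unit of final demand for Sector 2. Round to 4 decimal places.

I − A =
  [   0.95    -0.10    -0.35    -0.20]
  [  -0.10     0.55    -0.15    -0.15]
  [   0.00    -0.25     0.70    -0.10]
  [  -0.25    -0.05    -0.10     0.60]
Compute the cofactors C_ij = (−1)^(i+j)·(3×3 minor ij) of I−A; the adjugate is their transpose:
adj(I−A) = Cᵀ =
  [ 0.193250   0.107250   0.135875   0.113875]
  [ 0.071000   0.345750   0.128375   0.131500]
  [ 0.038625   0.137250   0.268125   0.091875]
  [ 0.092875   0.096375   0.112000   0.314375]
det(I−A) = Σ_j (I−A)_1j·C_1j = (0.95)(0.193250) + (-0.10)(0.071000) + (-0.35)(0.038625) + (-0.20)(0.092875) = 0.14439375
(I − A)⁻¹ = adj(I−A) / det(I−A) ≈
  [   1.33835     0.74276     0.94100     0.78864]
  [   0.49171     2.39449     0.88906     0.91070]
  [   0.26750     0.95053     1.85690     0.63628]
  [   0.64321     0.66745     0.77566     2.17721]
The output multiplier for sector j is the column-j sum of the Leontief inverse (I − A)⁻¹ = adj(I−A) / det(I−A).
Column 2 of adj(I−A): (0.107250, 0.345750, 0.137250, 0.096375); det(I−A) = 0.14439375.
m_2 = (0.107250 + 0.345750 + 0.137250 + 0.096375) / 0.14439375 = 0.686625 / 0.14439375 ≈ 4.7552.

m_2 = 4.7552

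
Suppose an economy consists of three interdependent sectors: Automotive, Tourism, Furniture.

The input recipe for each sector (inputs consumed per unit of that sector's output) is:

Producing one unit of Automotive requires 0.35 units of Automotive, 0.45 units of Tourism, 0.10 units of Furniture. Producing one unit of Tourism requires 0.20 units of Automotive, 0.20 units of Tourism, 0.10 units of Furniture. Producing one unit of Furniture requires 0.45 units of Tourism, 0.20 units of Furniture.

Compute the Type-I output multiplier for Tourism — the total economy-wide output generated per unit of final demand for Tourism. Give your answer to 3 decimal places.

m_2 = 2.502

I − A =
  [   0.65    -0.20     0.00]
  [  -0.45     0.80    -0.45]
  [  -0.10    -0.10     0.80]
Cofactors of I−A, C_ij = (−1)^(i+j)·(minor ij) (rows/columns in the sector order above):
  C_11 = (0.80)(0.80) − (-0.45)(-0.10) = 0.5950
  C_12 = −[(-0.45)(0.80) − (-0.45)(-0.10)] = 0.4050
  C_13 = (-0.45)(-0.10) − (0.80)(-0.10) = 0.1250
  C_21 = −[(-0.20)(0.80) − (0.00)(-0.10)] = 0.1600
  C_22 = (0.65)(0.80) − (0.00)(-0.10) = 0.5200
  C_23 = −[(0.65)(-0.10) − (-0.20)(-0.10)] = 0.0850
  C_31 = (-0.20)(-0.45) − (0.00)(0.80) = 0.0900
  C_32 = −[(0.65)(-0.45) − (0.00)(-0.45)] = 0.2925
  C_33 = (0.65)(0.80) − (-0.20)(-0.45) = 0.4300
det(I−A) = Σ_j (I−A)_1j·C_1j = (0.65)(0.5950) + (-0.20)(0.4050) + (0.00)(0.1250) = 0.30575
adj(I−A) = Cᵀ =
  [ 0.5950   0.1600   0.0900]
  [ 0.4050   0.5200   0.2925]
  [ 0.1250   0.0850   0.4300]
(I − A)⁻¹ = adj(I−A) / det(I−A) ≈
  [   1.9460     0.5233     0.2944]
  [   1.3246     1.7007     0.9567]
  [   0.4088     0.2780     1.4064]
The output multiplier for sector j is the column-j sum of the Leontief inverse (I − A)⁻¹ = adj(I−A) / det(I−A).
Column 2 of adj(I−A): (0.1600, 0.5200, 0.0850); det(I−A) = 0.30575.
m_2 = (0.1600 + 0.5200 + 0.0850) / 0.30575 = 0.765 / 0.30575 ≈ 2.502.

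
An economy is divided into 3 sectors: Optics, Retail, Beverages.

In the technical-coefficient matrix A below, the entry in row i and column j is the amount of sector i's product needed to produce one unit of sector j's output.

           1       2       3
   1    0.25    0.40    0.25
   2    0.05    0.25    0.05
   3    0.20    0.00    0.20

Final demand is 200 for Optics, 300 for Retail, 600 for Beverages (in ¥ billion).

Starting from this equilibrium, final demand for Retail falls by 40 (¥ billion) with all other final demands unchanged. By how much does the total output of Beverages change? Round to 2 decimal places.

Δx_3 = -8.15

I − A =
  [   0.75    -0.40    -0.25]
  [  -0.05     0.75    -0.05]
  [  -0.20     0.00     0.80]
Cofactors of I−A, C_ij = (−1)^(i+j)·(minor ij) (rows/columns in the sector order above):
  C_11 = (0.75)(0.80) − (-0.05)(0.00) = 0.6000
  C_12 = −[(-0.05)(0.80) − (-0.05)(-0.20)] = 0.0500
  C_13 = (-0.05)(0.00) − (0.75)(-0.20) = 0.1500
  C_21 = −[(-0.40)(0.80) − (-0.25)(0.00)] = 0.3200
  C_22 = (0.75)(0.80) − (-0.25)(-0.20) = 0.5500
  C_23 = −[(0.75)(0.00) − (-0.40)(-0.20)] = 0.0800
  C_31 = (-0.40)(-0.05) − (-0.25)(0.75) = 0.2075
  C_32 = −[(0.75)(-0.05) − (-0.25)(-0.05)] = 0.0500
  C_33 = (0.75)(0.75) − (-0.40)(-0.05) = 0.5425
det(I−A) = Σ_j (I−A)_1j·C_1j = (0.75)(0.6000) + (-0.40)(0.0500) + (-0.25)(0.1500) = 0.3925
adj(I−A) = Cᵀ =
  [ 0.6000   0.3200   0.2075]
  [ 0.0500   0.5500   0.0500]
  [ 0.1500   0.0800   0.5425]
(I − A)⁻¹ = adj(I−A) / det(I−A) ≈
  [   1.5287     0.8153     0.5287]
  [   0.1274     1.4013     0.1274]
  [   0.3822     0.2038     1.3822]
Δx = (I − A)⁻¹ Δd with Δd having -40 in the Retail component and 0 elsewhere.
So Δx_3 = L_32 · (-40), where L_32 = adj(I−A)_32 / det(I−A) = 0.0800 / 0.3925.
Δx_3 = 0.0800 × (-40) / 0.3925 = -3.20 / 0.3925 ≈ -8.15.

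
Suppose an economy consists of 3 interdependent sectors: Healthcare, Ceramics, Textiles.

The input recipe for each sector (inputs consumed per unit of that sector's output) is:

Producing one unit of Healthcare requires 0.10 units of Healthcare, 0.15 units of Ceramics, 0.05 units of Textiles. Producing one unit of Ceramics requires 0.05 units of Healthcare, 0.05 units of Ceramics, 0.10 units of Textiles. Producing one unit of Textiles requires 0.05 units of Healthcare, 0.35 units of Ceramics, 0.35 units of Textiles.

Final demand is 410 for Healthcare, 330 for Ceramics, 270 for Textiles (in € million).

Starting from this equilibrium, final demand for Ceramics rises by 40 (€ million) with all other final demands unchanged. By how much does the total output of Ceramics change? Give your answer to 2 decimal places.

Δx_C = 45.21

I − A =
  [   0.90    -0.05    -0.05]
  [  -0.15     0.95    -0.35]
  [  -0.05    -0.10     0.65]
Cofactors of I−A, C_ij = (−1)^(i+j)·(minor ij) (rows/columns in the sector order above):
  C_11 = (0.95)(0.65) − (-0.35)(-0.10) = 0.5825
  C_12 = −[(-0.15)(0.65) − (-0.35)(-0.05)] = 0.1150
  C_13 = (-0.15)(-0.10) − (0.95)(-0.05) = 0.0625
  C_21 = −[(-0.05)(0.65) − (-0.05)(-0.10)] = 0.0375
  C_22 = (0.90)(0.65) − (-0.05)(-0.05) = 0.5825
  C_23 = −[(0.90)(-0.10) − (-0.05)(-0.05)] = 0.0925
  C_31 = (-0.05)(-0.35) − (-0.05)(0.95) = 0.0650
  C_32 = −[(0.90)(-0.35) − (-0.05)(-0.15)] = 0.3225
  C_33 = (0.90)(0.95) − (-0.05)(-0.15) = 0.8475
det(I−A) = Σ_j (I−A)_1j·C_1j = (0.90)(0.5825) + (-0.05)(0.1150) + (-0.05)(0.0625) = 0.515375
adj(I−A) = Cᵀ =
  [ 0.5825   0.0375   0.0650]
  [ 0.1150   0.5825   0.3225]
  [ 0.0625   0.0925   0.8475]
(I − A)⁻¹ = adj(I−A) / det(I−A) ≈
  [   1.1302     0.0728     0.1261]
  [   0.2231     1.1302     0.6258]
  [   0.1213     0.1795     1.6444]
Δx = (I − A)⁻¹ Δd with Δd having +40 in the Ceramics component and 0 elsewhere.
So Δx_C = L_CC · (+40), where L_CC = adj(I−A)_CC / det(I−A) = 0.5825 / 0.515375.
Δx_C = 0.5825 × (+40) / 0.515375 = 23.30 / 0.515375 ≈ 45.21.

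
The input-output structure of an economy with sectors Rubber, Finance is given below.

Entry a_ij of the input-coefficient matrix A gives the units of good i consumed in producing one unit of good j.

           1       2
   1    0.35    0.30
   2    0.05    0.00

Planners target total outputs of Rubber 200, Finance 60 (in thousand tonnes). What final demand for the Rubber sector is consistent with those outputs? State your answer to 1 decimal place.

d_1 = 112.0

I − A =
  [   0.65    -0.30]
  [  -0.05     1.00]
d = (I − A) x:
  d_1 = (+0.65)·200 + (-0.30)·60 = 112.0
  d_2 = (-0.05)·200 + (+1.00)·60 = 50.0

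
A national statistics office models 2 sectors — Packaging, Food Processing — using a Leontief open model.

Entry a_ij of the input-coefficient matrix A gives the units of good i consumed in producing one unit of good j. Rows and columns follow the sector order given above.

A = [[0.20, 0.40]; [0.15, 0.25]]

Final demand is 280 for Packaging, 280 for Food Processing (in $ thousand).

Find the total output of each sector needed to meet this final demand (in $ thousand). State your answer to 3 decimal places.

I − A =
  [   0.80    -0.40]
  [  -0.15     0.75]
det(I−A) = (0.80)(0.75) − (-0.40)(-0.15) = 0.5400
adj(I−A) = [[0.75, 0.40], [0.15, 0.80]]
(I − A)⁻¹ = adj(I−A) / det(I−A) ≈
  [   1.3889     0.7407]
  [   0.2778     1.4815]
x = (I − A)⁻¹ d = adj(I−A)·d / det(I−A), with det(I−A) = 0.5400:
  x_P = (0.75·280 + 0.40·280) / 0.5400 = 322.00 / 0.5400 ≈ 596.296
  x_F = (0.15·280 + 0.80·280) / 0.5400 = 266.00 / 0.5400 ≈ 492.593

x_P = 596.296, x_F = 492.593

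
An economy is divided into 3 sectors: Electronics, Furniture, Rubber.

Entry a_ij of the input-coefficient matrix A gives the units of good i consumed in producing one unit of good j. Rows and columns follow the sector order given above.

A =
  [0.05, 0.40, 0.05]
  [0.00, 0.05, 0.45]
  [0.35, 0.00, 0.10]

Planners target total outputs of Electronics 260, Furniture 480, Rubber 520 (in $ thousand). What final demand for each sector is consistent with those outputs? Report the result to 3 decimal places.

I − A =
  [   0.95    -0.40    -0.05]
  [   0.00     0.95    -0.45]
  [  -0.35     0.00     0.90]
d = (I − A) x:
  d_1 = (+0.95)·260 + (-0.40)·480 + (-0.05)·520 = 29.000
  d_2 = (+0.00)·260 + (+0.95)·480 + (-0.45)·520 = 222.000
  d_3 = (-0.35)·260 + (+0.00)·480 + (+0.90)·520 = 377.000

d_1 = 29.000, d_2 = 222.000, d_3 = 377.000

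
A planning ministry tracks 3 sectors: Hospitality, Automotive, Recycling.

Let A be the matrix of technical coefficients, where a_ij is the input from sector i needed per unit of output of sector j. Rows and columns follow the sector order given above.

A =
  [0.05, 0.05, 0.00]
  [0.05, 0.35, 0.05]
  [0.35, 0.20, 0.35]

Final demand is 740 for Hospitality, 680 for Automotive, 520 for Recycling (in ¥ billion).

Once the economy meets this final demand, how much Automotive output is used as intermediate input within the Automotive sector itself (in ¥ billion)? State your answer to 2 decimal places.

z_22 = 432.90

I − A =
  [   0.95    -0.05     0.00]
  [  -0.05     0.65    -0.05]
  [  -0.35    -0.20     0.65]
Cofactors of I−A, C_ij = (−1)^(i+j)·(minor ij) (rows/columns in the sector order above):
  C_11 = (0.65)(0.65) − (-0.05)(-0.20) = 0.4125
  C_12 = −[(-0.05)(0.65) − (-0.05)(-0.35)] = 0.0500
  C_13 = (-0.05)(-0.20) − (0.65)(-0.35) = 0.2375
  C_21 = −[(-0.05)(0.65) − (0.00)(-0.20)] = 0.0325
  C_22 = (0.95)(0.65) − (0.00)(-0.35) = 0.6175
  C_23 = −[(0.95)(-0.20) − (-0.05)(-0.35)] = 0.2075
  C_31 = (-0.05)(-0.05) − (0.00)(0.65) = 0.0025
  C_32 = −[(0.95)(-0.05) − (0.00)(-0.05)] = 0.0475
  C_33 = (0.95)(0.65) − (-0.05)(-0.05) = 0.6150
det(I−A) = Σ_j (I−A)_1j·C_1j = (0.95)(0.4125) + (-0.05)(0.0500) + (0.00)(0.2375) = 0.389375
adj(I−A) = Cᵀ =
  [ 0.4125   0.0325   0.0025]
  [ 0.0500   0.6175   0.0475]
  [ 0.2375   0.2075   0.6150]
(I − A)⁻¹ = adj(I−A) / det(I−A) ≈
  [   1.0594     0.0835     0.0064]
  [   0.1284     1.5859     0.1220]
  [   0.6100     0.5329     1.5795]
First solve x = (I − A)⁻¹ d = adj(I−A)·d / det(I−A); in particular x_2 = (0.0500·740 + 0.6175·680 + 0.0475·520) / 0.389375 = 481.60 / 0.389375 ≈ 1236.8539.
Intermediate flow from 2 to 2: z_22 = a_22 · x_2 = 0.35 × 481.60 / 0.389375 = 168.56 / 0.389375 ≈ 432.90.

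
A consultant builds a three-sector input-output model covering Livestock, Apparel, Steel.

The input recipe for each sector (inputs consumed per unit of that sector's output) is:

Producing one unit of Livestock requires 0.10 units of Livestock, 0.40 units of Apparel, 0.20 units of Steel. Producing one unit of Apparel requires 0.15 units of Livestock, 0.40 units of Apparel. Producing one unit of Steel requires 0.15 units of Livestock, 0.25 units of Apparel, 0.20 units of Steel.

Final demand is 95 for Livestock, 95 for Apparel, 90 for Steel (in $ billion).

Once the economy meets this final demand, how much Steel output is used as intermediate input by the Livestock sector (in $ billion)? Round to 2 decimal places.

z_31 = 38.20

I − A =
  [   0.90    -0.15    -0.15]
  [  -0.40     0.60    -0.25]
  [  -0.20     0.00     0.80]
Cofactors of I−A, C_ij = (−1)^(i+j)·(minor ij) (rows/columns in the sector order above):
  C_11 = (0.60)(0.80) − (-0.25)(0.00) = 0.4800
  C_12 = −[(-0.40)(0.80) − (-0.25)(-0.20)] = 0.3700
  C_13 = (-0.40)(0.00) − (0.60)(-0.20) = 0.1200
  C_21 = −[(-0.15)(0.80) − (-0.15)(0.00)] = 0.1200
  C_22 = (0.90)(0.80) − (-0.15)(-0.20) = 0.6900
  C_23 = −[(0.90)(0.00) − (-0.15)(-0.20)] = 0.0300
  C_31 = (-0.15)(-0.25) − (-0.15)(0.60) = 0.1275
  C_32 = −[(0.90)(-0.25) − (-0.15)(-0.40)] = 0.2850
  C_33 = (0.90)(0.60) − (-0.15)(-0.40) = 0.4800
det(I−A) = Σ_j (I−A)_1j·C_1j = (0.90)(0.4800) + (-0.15)(0.3700) + (-0.15)(0.1200) = 0.3585
adj(I−A) = Cᵀ =
  [ 0.4800   0.1200   0.1275]
  [ 0.3700   0.6900   0.2850]
  [ 0.1200   0.0300   0.4800]
(I − A)⁻¹ = adj(I−A) / det(I−A) ≈
  [   1.3389     0.3347     0.3556]
  [   1.0321     1.9247     0.7950]
  [   0.3347     0.0837     1.3389]
First solve x = (I − A)⁻¹ d = adj(I−A)·d / det(I−A); in particular x_1 = (0.4800·95 + 0.1200·95 + 0.1275·90) / 0.3585 = 68.475 / 0.3585 ≈ 191.0042.
Intermediate flow from 3 to 1: z_31 = a_31 · x_1 = 0.20 × 68.475 / 0.3585 = 13.695 / 0.3585 ≈ 38.20.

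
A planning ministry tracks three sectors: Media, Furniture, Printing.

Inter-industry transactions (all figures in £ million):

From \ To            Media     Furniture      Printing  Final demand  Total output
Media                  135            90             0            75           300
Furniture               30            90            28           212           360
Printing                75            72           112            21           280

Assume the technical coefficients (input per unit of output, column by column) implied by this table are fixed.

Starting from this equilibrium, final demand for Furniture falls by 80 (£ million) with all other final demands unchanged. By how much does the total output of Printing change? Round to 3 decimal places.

Technical coefficients a_ij = z_ij / X_j:
  a_11 = 135/300 = 0.45, a_21 = 30/300 = 0.10, a_31 = 75/300 = 0.25
  a_12 = 90/360 = 0.25, a_22 = 90/360 = 0.25, a_32 = 72/360 = 0.20
  a_13 = 0/280 = 0.00, a_23 = 28/280 = 0.10, a_33 = 112/280 = 0.40
I − A =
  [   0.55    -0.25     0.00]
  [  -0.10     0.75    -0.10]
  [  -0.25    -0.20     0.60]
Cofactors of I−A, C_ij = (−1)^(i+j)·(minor ij) (rows/columns in the sector order above):
  C_11 = (0.75)(0.60) − (-0.10)(-0.20) = 0.4300
  C_12 = −[(-0.10)(0.60) − (-0.10)(-0.25)] = 0.0850
  C_13 = (-0.10)(-0.20) − (0.75)(-0.25) = 0.2075
  C_21 = −[(-0.25)(0.60) − (0.00)(-0.20)] = 0.1500
  C_22 = (0.55)(0.60) − (0.00)(-0.25) = 0.3300
  C_23 = −[(0.55)(-0.20) − (-0.25)(-0.25)] = 0.1725
  C_31 = (-0.25)(-0.10) − (0.00)(0.75) = 0.0250
  C_32 = −[(0.55)(-0.10) − (0.00)(-0.10)] = 0.0550
  C_33 = (0.55)(0.75) − (-0.25)(-0.10) = 0.3875
det(I−A) = Σ_j (I−A)_1j·C_1j = (0.55)(0.4300) + (-0.25)(0.0850) + (0.00)(0.2075) = 0.21525
adj(I−A) = Cᵀ =
  [ 0.4300   0.1500   0.0250]
  [ 0.0850   0.3300   0.0550]
  [ 0.2075   0.1725   0.3875]
(I − A)⁻¹ = adj(I−A) / det(I−A) ≈
  [   1.9977     0.6969     0.1161]
  [   0.3949     1.5331     0.2555]
  [   0.9640     0.8014     1.8002]
Δx = (I − A)⁻¹ Δd with Δd having -80 in the Furniture component and 0 elsewhere.
So Δx_3 = L_32 · (-80), where L_32 = adj(I−A)_32 / det(I−A) = 0.1725 / 0.21525.
Δx_3 = 0.1725 × (-80) / 0.21525 = -13.80 / 0.21525 ≈ -64.111.

Δx_3 = -64.111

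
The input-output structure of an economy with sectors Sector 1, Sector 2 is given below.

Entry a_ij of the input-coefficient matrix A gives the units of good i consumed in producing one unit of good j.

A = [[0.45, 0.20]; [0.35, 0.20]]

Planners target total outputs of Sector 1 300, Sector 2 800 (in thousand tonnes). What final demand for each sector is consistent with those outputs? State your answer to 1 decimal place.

I − A =
  [   0.55    -0.20]
  [  -0.35     0.80]
d = (I − A) x:
  d_1 = (+0.55)·300 + (-0.20)·800 = 5.0
  d_2 = (-0.35)·300 + (+0.80)·800 = 535.0

d_1 = 5.0, d_2 = 535.0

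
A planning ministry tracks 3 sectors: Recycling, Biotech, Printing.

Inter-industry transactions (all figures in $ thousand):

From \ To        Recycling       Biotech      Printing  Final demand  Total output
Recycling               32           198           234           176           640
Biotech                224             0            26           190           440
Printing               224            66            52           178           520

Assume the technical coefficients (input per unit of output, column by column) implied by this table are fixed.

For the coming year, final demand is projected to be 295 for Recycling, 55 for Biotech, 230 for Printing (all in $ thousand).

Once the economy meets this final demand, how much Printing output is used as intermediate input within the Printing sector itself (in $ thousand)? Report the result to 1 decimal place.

Technical coefficients a_ij = z_ij / X_j:
  a_RR = 32/640 = 0.05, a_BR = 224/640 = 0.35, a_PR = 224/640 = 0.35
  a_RB = 198/440 = 0.45, a_BB = 0/440 = 0.00, a_PB = 66/440 = 0.15
  a_RP = 234/520 = 0.45, a_BP = 26/520 = 0.05, a_PP = 52/520 = 0.10
I − A =
  [   0.95    -0.45    -0.45]
  [  -0.35     1.00    -0.05]
  [  -0.35    -0.15     0.90]
Cofactors of I−A, C_ij = (−1)^(i+j)·(minor ij) (rows/columns in the sector order above):
  C_11 = (1.00)(0.90) − (-0.05)(-0.15) = 0.8925
  C_12 = −[(-0.35)(0.90) − (-0.05)(-0.35)] = 0.3325
  C_13 = (-0.35)(-0.15) − (1.00)(-0.35) = 0.4025
  C_21 = −[(-0.45)(0.90) − (-0.45)(-0.15)] = 0.4725
  C_22 = (0.95)(0.90) − (-0.45)(-0.35) = 0.6975
  C_23 = −[(0.95)(-0.15) − (-0.45)(-0.35)] = 0.3000
  C_31 = (-0.45)(-0.05) − (-0.45)(1.00) = 0.4725
  C_32 = −[(0.95)(-0.05) − (-0.45)(-0.35)] = 0.2050
  C_33 = (0.95)(1.00) − (-0.45)(-0.35) = 0.7925
det(I−A) = Σ_j (I−A)_1j·C_1j = (0.95)(0.8925) + (-0.45)(0.3325) + (-0.45)(0.4025) = 0.517125
adj(I−A) = Cᵀ =
  [ 0.8925   0.4725   0.4725]
  [ 0.3325   0.6975   0.2050]
  [ 0.4025   0.3000   0.7925]
(I − A)⁻¹ = adj(I−A) / det(I−A) ≈
  [   1.7259     0.9137     0.9137]
  [   0.6430     1.3488     0.3964]
  [   0.7783     0.5801     1.5325]
First solve x = (I − A)⁻¹ d = adj(I−A)·d / det(I−A); in particular x_P = (0.4025·295 + 0.3000·55 + 0.7925·230) / 0.517125 = 317.5125 / 0.517125 ≈ 613.996.
Intermediate flow from P to P: z_PP = a_PP · x_P = 0.10 × 317.5125 / 0.517125 = 31.75125 / 0.517125 ≈ 61.4.

z_PP = 61.4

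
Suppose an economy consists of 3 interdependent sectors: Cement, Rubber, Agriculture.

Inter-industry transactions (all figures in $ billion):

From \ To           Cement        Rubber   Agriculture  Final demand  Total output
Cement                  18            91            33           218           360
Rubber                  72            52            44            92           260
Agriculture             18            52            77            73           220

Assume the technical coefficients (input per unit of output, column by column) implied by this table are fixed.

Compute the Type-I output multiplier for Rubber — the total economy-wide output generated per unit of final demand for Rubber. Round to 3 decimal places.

m_R = 2.722

Technical coefficients a_ij = z_ij / X_j:
  a_CC = 18/360 = 0.05, a_RC = 72/360 = 0.20, a_AC = 18/360 = 0.05
  a_CR = 91/260 = 0.35, a_RR = 52/260 = 0.20, a_AR = 52/260 = 0.20
  a_CA = 33/220 = 0.15, a_RA = 44/220 = 0.20, a_AA = 77/220 = 0.35
I − A =
  [   0.95    -0.35    -0.15]
  [  -0.20     0.80    -0.20]
  [  -0.05    -0.20     0.65]
Cofactors of I−A, C_ij = (−1)^(i+j)·(minor ij) (rows/columns in the sector order above):
  C_11 = (0.80)(0.65) − (-0.20)(-0.20) = 0.4800
  C_12 = −[(-0.20)(0.65) − (-0.20)(-0.05)] = 0.1400
  C_13 = (-0.20)(-0.20) − (0.80)(-0.05) = 0.0800
  C_21 = −[(-0.35)(0.65) − (-0.15)(-0.20)] = 0.2575
  C_22 = (0.95)(0.65) − (-0.15)(-0.05) = 0.6100
  C_23 = −[(0.95)(-0.20) − (-0.35)(-0.05)] = 0.2075
  C_31 = (-0.35)(-0.20) − (-0.15)(0.80) = 0.1900
  C_32 = −[(0.95)(-0.20) − (-0.15)(-0.20)] = 0.2200
  C_33 = (0.95)(0.80) − (-0.35)(-0.20) = 0.6900
det(I−A) = Σ_j (I−A)_1j·C_1j = (0.95)(0.4800) + (-0.35)(0.1400) + (-0.15)(0.0800) = 0.3950
adj(I−A) = Cᵀ =
  [ 0.4800   0.2575   0.1900]
  [ 0.1400   0.6100   0.2200]
  [ 0.0800   0.2075   0.6900]
(I − A)⁻¹ = adj(I−A) / det(I−A) ≈
  [   1.2152     0.6519     0.4810]
  [   0.3544     1.5443     0.5570]
  [   0.2025     0.5253     1.7468]
The output multiplier for sector j is the column-j sum of the Leontief inverse (I − A)⁻¹ = adj(I−A) / det(I−A).
Column R of adj(I−A): (0.2575, 0.6100, 0.2075); det(I−A) = 0.3950.
m_R = (0.2575 + 0.6100 + 0.2075) / 0.3950 = 1.075 / 0.3950 ≈ 2.722.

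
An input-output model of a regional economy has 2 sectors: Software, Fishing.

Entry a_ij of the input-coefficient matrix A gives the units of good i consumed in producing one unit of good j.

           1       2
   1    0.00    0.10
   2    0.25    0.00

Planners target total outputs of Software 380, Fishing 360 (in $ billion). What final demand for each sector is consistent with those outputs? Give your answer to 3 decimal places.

I − A =
  [   1.00    -0.10]
  [  -0.25     1.00]
d = (I − A) x:
  d_1 = (+1.00)·380 + (-0.10)·360 = 344.000
  d_2 = (-0.25)·380 + (+1.00)·360 = 265.000

d_1 = 344.000, d_2 = 265.000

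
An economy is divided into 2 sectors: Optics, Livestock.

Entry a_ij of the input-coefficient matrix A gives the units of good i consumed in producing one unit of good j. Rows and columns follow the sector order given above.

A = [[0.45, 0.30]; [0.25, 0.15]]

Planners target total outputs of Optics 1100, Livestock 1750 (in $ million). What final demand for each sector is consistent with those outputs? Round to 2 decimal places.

d_1 = 80.00, d_2 = 1212.50

I − A =
  [   0.55    -0.30]
  [  -0.25     0.85]
d = (I − A) x:
  d_1 = (+0.55)·1100 + (-0.30)·1750 = 80.00
  d_2 = (-0.25)·1100 + (+0.85)·1750 = 1212.50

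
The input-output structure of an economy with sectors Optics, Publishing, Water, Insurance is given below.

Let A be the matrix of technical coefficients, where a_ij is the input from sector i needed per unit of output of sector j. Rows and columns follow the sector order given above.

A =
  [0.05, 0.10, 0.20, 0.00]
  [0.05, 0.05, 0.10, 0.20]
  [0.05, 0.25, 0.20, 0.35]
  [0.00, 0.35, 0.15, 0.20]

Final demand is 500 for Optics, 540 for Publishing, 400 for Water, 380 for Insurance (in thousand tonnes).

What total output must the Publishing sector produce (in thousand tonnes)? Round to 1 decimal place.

x_2 = 1011.3

I − A =
  [   0.95    -0.10    -0.20     0.00]
  [  -0.05     0.95    -0.10    -0.20]
  [  -0.05    -0.25     0.80    -0.35]
  [   0.00    -0.35    -0.15     0.80]
Compute the cofactors C_ij = (−1)^(i+j)·(3×3 minor ij) of I−A; the adjugate is their transpose:
adj(I−A) = Cᵀ =
  [ 0.462375   0.123250   0.149000   0.096000]
  [ 0.034875   0.550125   0.112500   0.186750]
  [ 0.050625   0.310375   0.651500   0.362625]
  [ 0.024750   0.298875   0.171375   0.681750]
det(I−A) = Σ_j (I−A)_1j·C_1j = (0.95)(0.462375) + (-0.10)(0.034875) + (-0.20)(0.050625) + (0.00)(0.024750) = 0.42564375
(I − A)⁻¹ = adj(I−A) / det(I−A) ≈
  [   1.0863     0.2896     0.3501     0.2255]
  [   0.0819     1.2925     0.2643     0.4387]
  [   0.1189     0.7292     1.5306     0.8519]
  [   0.0581     0.7022     0.4026     1.6017]
x = (I − A)⁻¹ d = adj(I−A)·d / det(I−A), with det(I−A) = 0.42564375:
  x_1 = (0.462375·500 + 0.123250·540 + 0.149000·400 + 0.096000·380) / 0.42564375 = 393.8225 / 0.42564375 ≈ 925.2
  x_2 = (0.034875·500 + 0.550125·540 + 0.112500·400 + 0.186750·380) / 0.42564375 = 430.47 / 0.42564375 ≈ 1011.3
  x_3 = (0.050625·500 + 0.310375·540 + 0.651500·400 + 0.362625·380) / 0.42564375 = 591.3125 / 0.42564375 ≈ 1389.2
  x_4 = (0.024750·500 + 0.298875·540 + 0.171375·400 + 0.681750·380) / 0.42564375 = 501.3825 / 0.42564375 ≈ 1177.9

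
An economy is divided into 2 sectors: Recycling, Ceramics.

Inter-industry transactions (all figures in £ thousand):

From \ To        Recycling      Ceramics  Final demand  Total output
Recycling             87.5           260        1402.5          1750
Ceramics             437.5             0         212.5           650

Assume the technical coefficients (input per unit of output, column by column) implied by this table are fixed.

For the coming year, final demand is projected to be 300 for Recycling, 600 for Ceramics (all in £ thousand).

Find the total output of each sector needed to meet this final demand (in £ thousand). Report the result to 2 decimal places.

Technical coefficients a_ij = z_ij / X_j:
  a_RR = 87.5/1750 = 0.05, a_CR = 437.5/1750 = 0.25
  a_RC = 260/650 = 0.40, a_CC = 0/650 = 0.00
I − A =
  [   0.95    -0.40]
  [  -0.25     1.00]
det(I−A) = (0.95)(1.00) − (-0.40)(-0.25) = 0.8500
adj(I−A) = [[1.00, 0.40], [0.25, 0.95]]
(I − A)⁻¹ = adj(I−A) / det(I−A) ≈
  [   1.1765     0.4706]
  [   0.2941     1.1176]
x = (I − A)⁻¹ d = adj(I−A)·d / det(I−A), with det(I−A) = 0.8500:
  x_R = (1.00·300 + 0.40·600) / 0.8500 = 540.00 / 0.8500 ≈ 635.29
  x_C = (0.25·300 + 0.95·600) / 0.8500 = 645.00 / 0.8500 ≈ 758.82

x_R = 635.29, x_C = 758.82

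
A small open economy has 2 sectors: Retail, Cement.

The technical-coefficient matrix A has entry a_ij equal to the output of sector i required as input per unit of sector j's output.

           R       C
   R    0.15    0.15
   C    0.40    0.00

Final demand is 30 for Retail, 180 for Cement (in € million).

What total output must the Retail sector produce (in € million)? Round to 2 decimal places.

x_R = 72.15

I − A =
  [   0.85    -0.15]
  [  -0.40     1.00]
det(I−A) = (0.85)(1.00) − (-0.15)(-0.40) = 0.7900
adj(I−A) = [[1.00, 0.15], [0.40, 0.85]]
(I − A)⁻¹ = adj(I−A) / det(I−A) ≈
  [   1.2658     0.1899]
  [   0.5063     1.0759]
x = (I − A)⁻¹ d = adj(I−A)·d / det(I−A), with det(I−A) = 0.7900:
  x_R = (1.00·30 + 0.15·180) / 0.7900 = 57.00 / 0.7900 ≈ 72.15
  x_C = (0.40·30 + 0.85·180) / 0.7900 = 165.00 / 0.7900 ≈ 208.86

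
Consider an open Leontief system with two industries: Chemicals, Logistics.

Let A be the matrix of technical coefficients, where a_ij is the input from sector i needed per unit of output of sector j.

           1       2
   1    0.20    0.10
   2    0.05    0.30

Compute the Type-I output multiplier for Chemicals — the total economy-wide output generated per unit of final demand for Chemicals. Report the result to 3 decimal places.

I − A =
  [   0.80    -0.10]
  [  -0.05     0.70]
det(I−A) = (0.80)(0.70) − (-0.10)(-0.05) = 0.5550
adj(I−A) = [[0.70, 0.10], [0.05, 0.80]]
(I − A)⁻¹ = adj(I−A) / det(I−A) ≈
  [   1.2613     0.1802]
  [   0.0901     1.4414]
The output multiplier for sector j is the column-j sum of the Leontief inverse (I − A)⁻¹ = adj(I−A) / det(I−A).
Column 1 of adj(I−A): (0.70, 0.05); det(I−A) = 0.5550.
m_1 = (0.70 + 0.05) / 0.5550 = 0.75 / 0.5550 ≈ 1.351.

m_1 = 1.351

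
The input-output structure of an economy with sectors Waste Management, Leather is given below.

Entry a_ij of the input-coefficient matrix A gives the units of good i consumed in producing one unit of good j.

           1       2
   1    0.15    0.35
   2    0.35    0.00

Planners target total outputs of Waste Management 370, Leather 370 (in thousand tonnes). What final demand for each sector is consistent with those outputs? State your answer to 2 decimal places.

I − A =
  [   0.85    -0.35]
  [  -0.35     1.00]
d = (I − A) x:
  d_1 = (+0.85)·370 + (-0.35)·370 = 185.00
  d_2 = (-0.35)·370 + (+1.00)·370 = 240.50

d_1 = 185.00, d_2 = 240.50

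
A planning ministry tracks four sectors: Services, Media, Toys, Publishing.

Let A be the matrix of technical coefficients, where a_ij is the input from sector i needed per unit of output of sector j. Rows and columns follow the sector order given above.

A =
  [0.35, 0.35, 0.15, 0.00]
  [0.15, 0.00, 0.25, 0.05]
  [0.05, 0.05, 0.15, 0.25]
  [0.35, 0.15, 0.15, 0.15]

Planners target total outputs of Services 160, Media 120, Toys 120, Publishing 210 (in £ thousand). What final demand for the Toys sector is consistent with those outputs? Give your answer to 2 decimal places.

I − A =
  [   0.65    -0.35    -0.15     0.00]
  [  -0.15     1.00    -0.25    -0.05]
  [  -0.05    -0.05     0.85    -0.25]
  [  -0.35    -0.15    -0.15     0.85]
d = (I − A) x:
  d_S = (+0.65)·160 + (-0.35)·120 + (-0.15)·120 + (+0.00)·210 = 44.00
  d_M = (-0.15)·160 + (+1.00)·120 + (-0.25)·120 + (-0.05)·210 = 55.50
  d_T = (-0.05)·160 + (-0.05)·120 + (+0.85)·120 + (-0.25)·210 = 35.50
  d_P = (-0.35)·160 + (-0.15)·120 + (-0.15)·120 + (+0.85)·210 = 86.50

d_T = 35.50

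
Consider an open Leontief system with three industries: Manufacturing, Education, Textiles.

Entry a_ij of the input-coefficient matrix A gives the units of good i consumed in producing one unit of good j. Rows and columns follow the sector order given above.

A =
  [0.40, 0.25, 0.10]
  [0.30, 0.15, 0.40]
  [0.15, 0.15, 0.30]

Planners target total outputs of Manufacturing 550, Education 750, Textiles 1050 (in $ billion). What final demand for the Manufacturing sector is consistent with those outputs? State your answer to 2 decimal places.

d_M = 37.50

I − A =
  [   0.60    -0.25    -0.10]
  [  -0.30     0.85    -0.40]
  [  -0.15    -0.15     0.70]
d = (I − A) x:
  d_M = (+0.60)·550 + (-0.25)·750 + (-0.10)·1050 = 37.50
  d_E = (-0.30)·550 + (+0.85)·750 + (-0.40)·1050 = 52.50
  d_T = (-0.15)·550 + (-0.15)·750 + (+0.70)·1050 = 540.00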